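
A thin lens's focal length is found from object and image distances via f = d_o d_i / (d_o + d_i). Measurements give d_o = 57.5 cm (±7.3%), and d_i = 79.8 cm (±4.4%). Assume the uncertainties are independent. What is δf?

∂f/∂d_o = (d_i/(d_o+d_i))² = 0.338;  ∂f/∂d_i = (d_o/(d_o+d_i))² = 0.175
δf = √((∂f/∂d_o · δd_o)² + (∂f/∂d_i · δd_i)²) = √(2.01 + 0.379) = 1.55 cm

1.55 cm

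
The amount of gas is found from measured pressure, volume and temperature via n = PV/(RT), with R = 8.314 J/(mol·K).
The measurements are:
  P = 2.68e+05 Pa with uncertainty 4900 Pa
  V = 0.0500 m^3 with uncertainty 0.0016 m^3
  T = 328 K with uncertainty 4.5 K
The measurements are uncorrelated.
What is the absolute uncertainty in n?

0.193 mol

Products/powers → add relative errors in quadrature, weighted by exponent:
  (1·δP/P)² = (1×0.0183)² = 0.000334;  (1·δV/V)² = (1×0.0320)² = 0.00102;  (-1·δT/T)² = (-1×0.0137)² = 0.000188
δn/n = √(0.00155) = 0.0393
n = 4.91 mol, so δn = 0.0393 × 4.91 = 0.193 mol.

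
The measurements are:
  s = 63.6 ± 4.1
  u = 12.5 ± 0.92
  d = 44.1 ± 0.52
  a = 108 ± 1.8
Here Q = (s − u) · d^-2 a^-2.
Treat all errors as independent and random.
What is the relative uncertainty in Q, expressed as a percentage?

Let w = s − u = 51.1. δw = √(δs² + δu²) = √(16.8 + 0.846) = 4.20, so δw/w = 0.0822.
Q is then a monomial in w, d, a:
δQ/Q = √((δw/w)² + (-2·δd/d)² + (-2·δa/a)²) = √(0.00676 + 0.000556 + 0.00111) = 0.0918

9.18%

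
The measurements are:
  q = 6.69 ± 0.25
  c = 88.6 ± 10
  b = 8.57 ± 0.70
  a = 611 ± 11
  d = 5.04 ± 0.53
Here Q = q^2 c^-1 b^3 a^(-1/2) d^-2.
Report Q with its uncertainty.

Each factor contributes (exponent × relative error)² to (δQ/Q)²:
  (2·δq/q)² = (2×0.0374)² = 0.00559;  (-1·δc/c)² = (-1×0.113)² = 0.0127;  (3·δb/b)² = (3×0.0817)² = 0.0600;  (−½·δa/a)² = (-0.5×0.0180)² = 8.1e-05;  (-2·δd/d)² = (-2×0.105)² = 0.0442
δQ/Q = √(0.123) = 0.350
Q = 0.506, so δQ = 0.350 × 0.506 = 0.177.

0.506 ± 0.177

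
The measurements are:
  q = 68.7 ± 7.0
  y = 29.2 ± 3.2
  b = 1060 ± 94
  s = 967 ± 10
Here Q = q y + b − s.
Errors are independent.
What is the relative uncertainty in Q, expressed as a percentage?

Let p = q·y = 2010. δp/p = √((1·δq/q)² + (1·δy/y)²) = √(0.0104 + 0.0120) = 0.150, so δp = 300.
Q = p + b − s: δQ = √(δp² + δb² + δs²) = √(90100 + 8840 + 100) = 315
Q = 2100, so δQ/Q = 315/2100 = 0.150.

15.0%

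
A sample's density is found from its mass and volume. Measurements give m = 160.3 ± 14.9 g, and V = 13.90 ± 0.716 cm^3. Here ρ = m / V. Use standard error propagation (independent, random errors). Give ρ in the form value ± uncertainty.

For a monomial ρ ∝ m, V^-1, fractional errors add in quadrature:
  (1·δm/m)² = (1×0.0930)² = 0.00864;  (-1·δV/V)² = (-1×0.0515)² = 0.00265
δρ/ρ = √(0.0113) = 0.106
ρ = 11.53 g/cm^3, so δρ = 0.106 × 11.53 = 1.23 g/cm^3.

11.53 ± 1.23 g/cm^3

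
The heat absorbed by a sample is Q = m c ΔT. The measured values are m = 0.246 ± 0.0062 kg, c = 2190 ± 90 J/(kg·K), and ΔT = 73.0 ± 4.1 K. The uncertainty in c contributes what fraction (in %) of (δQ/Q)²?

30.8%

(δQ/Q)² = (1·δm/m)² + (1·δc/c)² + (1·δΔT/ΔT)²
  m term: (1×0.0252)² = 0.000635
  c term: (1×0.0411)² = 0.00169
  ΔT term: (1×0.0562)² = 0.00315
Total = 0.00548. Share from c = 0.00169/0.00548 = 0.308.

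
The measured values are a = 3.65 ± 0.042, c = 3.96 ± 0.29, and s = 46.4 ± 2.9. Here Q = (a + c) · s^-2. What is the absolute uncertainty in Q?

Let u = a + c = 7.61. δu = √(δa² + δc²) = √(0.00176 + 0.0841) = 0.293, so δu/u = 0.0385.
Q is then a monomial in u, s:
δQ/Q = √((δu/u)² + (-2·δs/s)²) = √(0.00148 + 0.0156) = 0.131
Q = 0.00353, so δQ = 0.131 × 0.00353 = 0.000462.

0.000462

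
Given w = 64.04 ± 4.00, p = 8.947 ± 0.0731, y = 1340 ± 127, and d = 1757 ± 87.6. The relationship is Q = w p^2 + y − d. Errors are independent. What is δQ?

365

Let h = w·p^2 = 5126. δh/h = √((1·δw/w)² + (2·δp/p)²) = √(0.00390 + 0.000267) = 0.0646, so δh = 331.
Q = h + y − d: δQ = √(δh² + δy² + δd²) = √(1.1e+05 + 16100 + 7670) = 365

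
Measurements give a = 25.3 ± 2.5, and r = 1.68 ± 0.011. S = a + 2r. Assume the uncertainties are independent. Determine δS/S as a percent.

8.72%

Absolute uncertainties add in quadrature for a linear combination:
  (δa)² = 6.25;  (2·δr)² = 0.000484
δS = √(6.25) = 2.50
S = 28.7, so δS/S = 2.50/28.7 = 0.0872.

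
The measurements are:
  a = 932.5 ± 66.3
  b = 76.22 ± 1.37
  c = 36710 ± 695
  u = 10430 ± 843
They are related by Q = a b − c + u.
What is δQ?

Let p = a·b = 71080. δp/p = √((1·δa/a)² + (1·δb/b)²) = √(0.00506 + 0.000323) = 0.0733, so δp = 5210.
Q = p − c + u: δQ = √(δp² + δc² + δu²) = √(2.72e+07 + 4.83e+05 + 7.11e+05) = 5330

5330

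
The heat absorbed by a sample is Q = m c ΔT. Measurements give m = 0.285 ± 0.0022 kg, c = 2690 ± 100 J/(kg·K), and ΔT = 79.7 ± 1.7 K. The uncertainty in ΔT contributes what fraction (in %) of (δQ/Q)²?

24.0%

(δQ/Q)² = (1·δm/m)² + (1·δc/c)² + (1·δΔT/ΔT)²
  m term: (1×0.00772)² = 5.96e-05
  c term: (1×0.0372)² = 0.00138
  ΔT term: (1×0.0213)² = 0.000455
Total = 0.00190. Share from ΔT = 0.000455/0.00190 = 0.240.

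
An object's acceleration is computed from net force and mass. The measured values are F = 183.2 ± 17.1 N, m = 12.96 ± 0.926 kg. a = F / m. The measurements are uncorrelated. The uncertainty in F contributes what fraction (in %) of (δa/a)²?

63.1%

(δa/a)² = (1·δF/F)² + (-1·δm/m)²
  F term: (1×0.0933)² = 0.00871
  m term: (-1×0.0715)² = 0.00511
Total = 0.0138. Share from F = 0.00871/0.0138 = 0.631.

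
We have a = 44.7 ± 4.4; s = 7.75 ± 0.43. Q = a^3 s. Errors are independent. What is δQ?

2.08e+05

Since Q is a product/quotient, work with relative uncertainties:
  (3·δa/a)² = (3×0.0984)² = 0.0872;  (1·δs/s)² = (1×0.0555)² = 0.00308
δQ/Q = √(0.0903) = 0.300
Q = 6.92e+05, so δQ = 0.300 × 6.92e+05 = 2.08e+05.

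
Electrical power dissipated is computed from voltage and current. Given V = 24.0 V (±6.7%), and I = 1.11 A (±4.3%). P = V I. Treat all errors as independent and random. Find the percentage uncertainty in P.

Products/powers → add relative errors in quadrature, weighted by exponent:
  (1·δV/V)² = (1×0.0670)² = 0.00449;  (1·δI/I)² = (1×0.0430)² = 0.00185
δP/P = √(0.00634) = 0.0796

7.96%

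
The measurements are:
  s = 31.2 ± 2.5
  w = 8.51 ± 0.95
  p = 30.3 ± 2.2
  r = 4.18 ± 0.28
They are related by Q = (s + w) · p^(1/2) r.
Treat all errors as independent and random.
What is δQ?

Let u = s + w = 39.7. δu = √(δs² + δw²) = √(6.25 + 0.902) = 2.67, so δu/u = 0.0673.
Q is then a monomial in u, p, r:
δQ/Q = √((δu/u)² + (½·δp/p)² + (1·δr/r)²) = √(0.00454 + 0.00132 + 0.00449) = 0.102
Q = 914, so δQ = 0.102 × 914 = 92.9.

92.9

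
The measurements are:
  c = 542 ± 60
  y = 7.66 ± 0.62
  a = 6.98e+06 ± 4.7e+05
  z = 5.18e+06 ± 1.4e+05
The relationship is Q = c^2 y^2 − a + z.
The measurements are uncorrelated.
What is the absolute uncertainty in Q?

Let p = c^2·y^2 = 1.72e+07. δp/p = √((2·δc/c)² + (2·δy/y)²) = √(0.0490 + 0.0262) = 0.274, so δp = 4.73e+06.
Q = p − a + z: δQ = √(δp² + δa² + δz²) = √(2.23e+13 + 2.21e+11 + 1.96e+10) = 4.75e+06

4.75e+06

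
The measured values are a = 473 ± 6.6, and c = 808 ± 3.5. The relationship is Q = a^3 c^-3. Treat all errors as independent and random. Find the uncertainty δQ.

Since Q is a product/quotient, work with relative uncertainties:
  (3·δa/a)² = (3×0.0140)² = 0.00175;  (-3·δc/c)² = (-3×0.00433)² = 0.000169
δQ/Q = √(0.00192) = 0.0438
Q = 0.201, so δQ = 0.0438 × 0.201 = 0.00879.

0.00879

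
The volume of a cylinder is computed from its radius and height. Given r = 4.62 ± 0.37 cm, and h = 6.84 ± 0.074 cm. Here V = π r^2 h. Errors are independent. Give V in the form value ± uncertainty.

Products/powers → add relative errors in quadrature, weighted by exponent:
  (2·δr/r)² = (2×0.0801)² = 0.0257;  (1·δh/h)² = (1×0.0108)² = 0.000117
δV/V = √(0.0258) = 0.161
V = 459 cm^3, so δV = 0.161 × 459 = 73.6 cm^3.

459 ± 73.6 cm^3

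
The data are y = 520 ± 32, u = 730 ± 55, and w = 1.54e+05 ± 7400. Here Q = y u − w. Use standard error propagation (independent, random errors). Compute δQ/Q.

Let p = y·u = 3.8e+05. δp/p = √((1·δy/y)² + (1·δu/u)²) = √(0.00379 + 0.00568) = 0.0973, so δp = 36900.
Q = p − w: δQ = √(δp² + δw²) = √(1.36e+09 + 5.48e+07) = 37700
Q = 2.26e+05, so δQ/Q = 37700/2.26e+05 = 0.167.

0.167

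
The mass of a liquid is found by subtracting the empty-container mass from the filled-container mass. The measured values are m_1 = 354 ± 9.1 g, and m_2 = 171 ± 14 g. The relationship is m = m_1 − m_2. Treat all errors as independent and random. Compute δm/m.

0.0912

Sums and differences: (δm)² = Σ (cᵢ δxᵢ)².
  (δm_1)² = 82.8;  (δm_2)² = 196
δm = √(279) = 16.7 g
m = 183 g, so δm/m = 16.7/183 = 0.0912.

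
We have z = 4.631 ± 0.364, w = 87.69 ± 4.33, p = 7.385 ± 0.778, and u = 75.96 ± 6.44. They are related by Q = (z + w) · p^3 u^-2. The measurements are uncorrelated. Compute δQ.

Let h = z + w = 92.32. δh = √(δz² + δw²) = √(0.132 + 18.7) = 4.35, so δh/h = 0.0471.
Q is then a monomial in h, p, u:
δQ/Q = √((δh/h)² + (3·δp/p)² + (-2·δu/u)²) = √(0.00222 + 0.0999 + 0.0288) = 0.362
Q = 6.444, so δQ = 0.362 × 6.444 = 2.33.

2.33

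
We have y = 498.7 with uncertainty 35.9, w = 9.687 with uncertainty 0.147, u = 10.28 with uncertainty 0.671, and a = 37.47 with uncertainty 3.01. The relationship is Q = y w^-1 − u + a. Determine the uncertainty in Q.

Let p = y·w^-1 = 51.48. δp/p = √((1·δy/y)² + (-1·δw/w)²) = √(0.00518 + 0.000230) = 0.0736, so δp = 3.79.
Q = p − u + a: δQ = √(δp² + δu² + δa²) = √(14.3 + 0.450 + 9.06) = 4.88

4.88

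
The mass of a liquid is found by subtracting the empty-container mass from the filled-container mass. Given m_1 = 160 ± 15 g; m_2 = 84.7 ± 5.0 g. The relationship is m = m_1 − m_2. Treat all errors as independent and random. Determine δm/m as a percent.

Absolute uncertainties add in quadrature for a linear combination:
  (δm_1)² = 225;  (δm_2)² = 25.0
δm = √(250) = 15.8 g
m = 75.3 g, so δm/m = 15.8/75.3 = 0.210.

21.0%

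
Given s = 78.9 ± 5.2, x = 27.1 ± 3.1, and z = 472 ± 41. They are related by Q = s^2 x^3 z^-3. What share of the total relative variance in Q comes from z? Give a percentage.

(δQ/Q)² = (2·δs/s)² + (3·δx/x)² + (-3·δz/z)²
  s term: (2×0.0659)² = 0.0174
  x term: (3×0.114)² = 0.118
  z term: (-3×0.0869)² = 0.0679
Total = 0.203. Share from z = 0.0679/0.203 = 0.334.

33.4%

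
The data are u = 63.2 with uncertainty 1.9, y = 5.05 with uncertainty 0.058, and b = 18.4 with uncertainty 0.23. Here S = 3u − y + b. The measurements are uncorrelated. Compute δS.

5.70

Sums and differences: (δS)² = Σ (cᵢ δxᵢ)².
  (3·δu)² = 32.5;  (δy)² = 0.00336;  (δb)² = 0.0529
δS = √(32.5) = 5.70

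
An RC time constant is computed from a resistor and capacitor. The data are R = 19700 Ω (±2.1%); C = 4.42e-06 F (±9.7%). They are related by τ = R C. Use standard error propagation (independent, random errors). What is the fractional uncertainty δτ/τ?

0.0992

Each factor contributes (exponent × relative error)² to (δτ/τ)²:
  (1·δR/R)² = (1×0.0210)² = 0.000441;  (1·δC/C)² = (1×0.0970)² = 0.00941
δτ/τ = √(0.00985) = 0.0992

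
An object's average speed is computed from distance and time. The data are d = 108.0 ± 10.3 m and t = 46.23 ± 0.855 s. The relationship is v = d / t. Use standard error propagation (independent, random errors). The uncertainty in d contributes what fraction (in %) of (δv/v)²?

96.4%

(δv/v)² = (1·δd/d)² + (-1·δt/t)²
  d term: (1×0.0954)² = 0.00910
  t term: (-1×0.0185)² = 0.000342
Total = 0.00944. Share from d = 0.00910/0.00944 = 0.964.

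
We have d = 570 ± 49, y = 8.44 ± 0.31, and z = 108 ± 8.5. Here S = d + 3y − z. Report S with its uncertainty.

For a sum/difference, combine absolute errors in quadrature:
  (δd)² = 2400;  (3·δy)² = 0.865;  (δz)² = 72.2
δS = √(2470) = 49.7
S = 487.

487 ± 49.7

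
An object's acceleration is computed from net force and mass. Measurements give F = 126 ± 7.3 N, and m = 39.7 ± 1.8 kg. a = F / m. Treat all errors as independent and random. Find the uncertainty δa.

0.233 m/s^2

a is a product of powers, so relative uncertainties combine in quadrature:
  (1·δF/F)² = (1×0.0579)² = 0.00336;  (-1·δm/m)² = (-1×0.0453)² = 0.00206
δa/a = √(0.00541) = 0.0736
a = 3.17 m/s^2, so δa = 0.0736 × 3.17 = 0.233 m/s^2.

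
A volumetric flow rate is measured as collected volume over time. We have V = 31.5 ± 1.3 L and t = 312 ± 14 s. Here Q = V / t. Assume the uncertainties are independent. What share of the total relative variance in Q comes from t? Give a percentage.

54.2%

(δQ/Q)² = (1·δV/V)² + (-1·δt/t)²
  V term: (1×0.0413)² = 0.00170
  t term: (-1×0.0449)² = 0.00201
Total = 0.00372. Share from t = 0.00201/0.00372 = 0.542.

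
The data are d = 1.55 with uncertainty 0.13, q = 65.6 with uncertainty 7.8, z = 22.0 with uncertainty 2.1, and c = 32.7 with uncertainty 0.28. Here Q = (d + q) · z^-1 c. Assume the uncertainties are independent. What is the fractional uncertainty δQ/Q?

0.151

Let u = d + q = 67.1. δu = √(δd² + δq²) = √(0.0169 + 60.8) = 7.80, so δu/u = 0.116.
Q is then a monomial in u, z, c:
δQ/Q = √((δu/u)² + (-1·δz/z)² + (1·δc/c)²) = √(0.0135 + 0.00911 + 7.33e-05) = 0.151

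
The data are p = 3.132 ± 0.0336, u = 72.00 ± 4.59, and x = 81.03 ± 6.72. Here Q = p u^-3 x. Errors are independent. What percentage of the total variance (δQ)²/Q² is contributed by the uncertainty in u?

(δQ/Q)² = (1·δp/p)² + (-3·δu/u)² + (1·δx/x)²
  p term: (1×0.0107)² = 0.000115
  u term: (-3×0.0638)² = 0.0366
  x term: (1×0.0829)² = 0.00688
Total = 0.0436. Share from u = 0.0366/0.0436 = 0.840.

84.0%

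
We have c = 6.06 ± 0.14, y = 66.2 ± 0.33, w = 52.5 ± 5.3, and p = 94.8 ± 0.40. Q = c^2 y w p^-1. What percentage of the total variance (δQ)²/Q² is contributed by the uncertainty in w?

82.4%

(δQ/Q)² = (2·δc/c)² + (1·δy/y)² + (1·δw/w)² + (-1·δp/p)²
  c term: (2×0.0231)² = 0.00213
  y term: (1×0.00498)² = 2.48e-05
  w term: (1×0.101)² = 0.0102
  p term: (-1×0.00422)² = 1.78e-05
Total = 0.0124. Share from w = 0.0102/0.0124 = 0.824.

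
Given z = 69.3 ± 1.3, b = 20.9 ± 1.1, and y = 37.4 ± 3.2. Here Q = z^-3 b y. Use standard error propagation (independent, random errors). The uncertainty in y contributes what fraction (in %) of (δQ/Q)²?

(δQ/Q)² = (-3·δz/z)² + (1·δb/b)² + (1·δy/y)²
  z term: (-3×0.0188)² = 0.00317
  b term: (1×0.0526)² = 0.00277
  y term: (1×0.0856)² = 0.00732
Total = 0.0133. Share from y = 0.00732/0.0133 = 0.552.

55.2%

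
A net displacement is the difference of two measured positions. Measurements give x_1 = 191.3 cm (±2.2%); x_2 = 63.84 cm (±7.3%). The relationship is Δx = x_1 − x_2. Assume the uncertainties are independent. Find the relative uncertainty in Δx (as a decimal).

0.0493

Absolute uncertainties add in quadrature for a linear combination:
  (δx_1)² = 17.7;  (δx_2)² = 21.7
δΔx = √(39.4) = 6.28 cm
Δx = 127.5 cm, so δΔx/Δx = 6.28/127.5 = 0.0493.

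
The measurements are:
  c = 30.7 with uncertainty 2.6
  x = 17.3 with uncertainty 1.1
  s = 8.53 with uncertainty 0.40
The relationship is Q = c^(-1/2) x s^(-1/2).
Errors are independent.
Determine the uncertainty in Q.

Each factor contributes (exponent × relative error)² to (δQ/Q)²:
  (−½·δc/c)² = (-0.5×0.0847)² = 0.00179;  (1·δx/x)² = (1×0.0636)² = 0.00404;  (−½·δs/s)² = (-0.5×0.0469)² = 0.000550
δQ/Q = √(0.00639) = 0.0799
Q = 1.07, so δQ = 0.0799 × 1.07 = 0.0854.

0.0854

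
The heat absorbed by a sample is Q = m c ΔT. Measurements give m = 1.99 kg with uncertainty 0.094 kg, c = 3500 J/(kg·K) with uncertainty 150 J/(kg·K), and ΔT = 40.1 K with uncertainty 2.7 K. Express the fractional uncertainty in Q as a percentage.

Relative error in a monomial: (δQ/Q)² = Σ (nᵢ · δxᵢ/xᵢ)².
  (1·δm/m)² = (1×0.0472)² = 0.00223;  (1·δc/c)² = (1×0.0429)² = 0.00184;  (1·δΔT/ΔT)² = (1×0.0673)² = 0.00453
δQ/Q = √(0.00860) = 0.0927

9.27%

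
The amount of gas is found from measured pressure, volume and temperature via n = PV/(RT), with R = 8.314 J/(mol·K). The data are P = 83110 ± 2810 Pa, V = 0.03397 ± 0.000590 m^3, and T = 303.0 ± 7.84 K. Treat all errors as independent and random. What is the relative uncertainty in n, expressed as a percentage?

Relative error in a monomial: (δn/n)² = Σ (nᵢ · δxᵢ/xᵢ)².
  (1·δP/P)² = (1×0.0338)² = 0.00114;  (1·δV/V)² = (1×0.0174)² = 0.000302;  (-1·δT/T)² = (-1×0.0259)² = 0.000669
δn/n = √(0.00211) = 0.0460

4.60%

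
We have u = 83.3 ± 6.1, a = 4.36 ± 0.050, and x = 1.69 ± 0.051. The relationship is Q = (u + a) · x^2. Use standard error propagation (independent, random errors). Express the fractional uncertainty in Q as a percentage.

9.21%

Let w = u + a = 87.7. δw = √(δu² + δa²) = √(37.2 + 0.00250) = 6.10, so δw/w = 0.0696.
Q is then a monomial in w, x:
δQ/Q = √((δw/w)² + (2·δx/x)²) = √(0.00484 + 0.00364) = 0.0921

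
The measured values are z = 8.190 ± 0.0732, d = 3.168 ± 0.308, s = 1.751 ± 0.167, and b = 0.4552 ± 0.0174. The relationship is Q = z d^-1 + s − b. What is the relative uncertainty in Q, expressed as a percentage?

7.81%

Let p = z·d^-1 = 2.585. δp/p = √((1·δz/z)² + (-1·δd/d)²) = √(7.99e-05 + 0.00945) = 0.0976, so δp = 0.252.
Q = p + s − b: δQ = √(δp² + δs² + δb²) = √(0.0637 + 0.0279 + 0.000303) = 0.303
Q = 3.881, so δQ/Q = 0.303/3.881 = 0.0781.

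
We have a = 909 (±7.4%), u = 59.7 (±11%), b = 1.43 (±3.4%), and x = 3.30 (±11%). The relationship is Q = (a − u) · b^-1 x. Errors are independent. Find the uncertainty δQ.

274

Let w = a − u = 849. δw = √(δa² + δu²) = √(4520 + 43.1) = 67.6, so δw/w = 0.0796.
Q is then a monomial in w, b, x:
δQ/Q = √((δw/w)² + (-1·δb/b)² + (1·δx/x)²) = √(0.00633 + 0.00116 + 0.0121) = 0.140
Q = 1960, so δQ = 0.140 × 1960 = 274.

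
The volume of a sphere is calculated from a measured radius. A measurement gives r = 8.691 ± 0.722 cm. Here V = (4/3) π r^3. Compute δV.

Each factor contributes (exponent × relative error)² to (δV/V)²:
  (3·δr/r)² = (3×0.0831)² = 0.0621
δV/V = √(0.0621) = 0.249
V = 2750 cm^3, so δV = 0.249 × 2750 = 685 cm^3.

685 cm^3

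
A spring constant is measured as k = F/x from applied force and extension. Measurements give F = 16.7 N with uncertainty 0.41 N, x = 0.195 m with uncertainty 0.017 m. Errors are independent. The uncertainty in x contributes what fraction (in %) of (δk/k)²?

(δk/k)² = (1·δF/F)² + (-1·δx/x)²
  F term: (1×0.0246)² = 0.000603
  x term: (-1×0.0872)² = 0.00760
Total = 0.00820. Share from x = 0.00760/0.00820 = 0.927.

92.7%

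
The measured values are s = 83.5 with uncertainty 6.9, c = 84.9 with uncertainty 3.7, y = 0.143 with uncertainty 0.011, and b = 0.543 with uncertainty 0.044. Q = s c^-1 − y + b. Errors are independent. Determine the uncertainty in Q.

0.102

Let p = s·c^-1 = 0.984. δp/p = √((1·δs/s)² + (-1·δc/c)²) = √(0.00683 + 0.00190) = 0.0934, so δp = 0.0919.
Q = p − y + b: δQ = √(δp² + δy² + δb²) = √(0.00844 + 0.000121 + 0.00194) = 0.102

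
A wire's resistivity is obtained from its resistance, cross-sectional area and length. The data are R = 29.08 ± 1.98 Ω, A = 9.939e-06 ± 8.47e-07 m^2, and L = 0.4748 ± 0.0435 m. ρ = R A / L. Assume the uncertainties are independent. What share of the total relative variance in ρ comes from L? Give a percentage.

41.4%

(δρ/ρ)² = (1·δR/R)² + (1·δA/A)² + (-1·δL/L)²
  R term: (1×0.0681)² = 0.00464
  A term: (1×0.0852)² = 0.00726
  L term: (-1×0.0916)² = 0.00839
Total = 0.0203. Share from L = 0.00839/0.0203 = 0.414.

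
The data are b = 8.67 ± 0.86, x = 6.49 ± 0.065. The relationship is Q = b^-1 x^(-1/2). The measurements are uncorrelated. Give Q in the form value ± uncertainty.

0.0453 ± 0.00450

For a monomial Q ∝ b^-1, x^(-1/2), fractional errors add in quadrature:
  (-1·δb/b)² = (-1×0.0992)² = 0.00984;  (−½·δx/x)² = (-0.5×0.0100)² = 2.51e-05
δQ/Q = √(0.00986) = 0.0993
Q = 0.0453, so δQ = 0.0993 × 0.0453 = 0.00450.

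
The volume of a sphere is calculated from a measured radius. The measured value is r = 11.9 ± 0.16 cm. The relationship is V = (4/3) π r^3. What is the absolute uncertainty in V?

285 cm^3

V ∝ r^3, so δV/V = |3| · δr/r = 3 × 0.0134 = 0.0403.
V = 7060 cm^3, so δV = 0.0403 × 7060 = 285 cm^3.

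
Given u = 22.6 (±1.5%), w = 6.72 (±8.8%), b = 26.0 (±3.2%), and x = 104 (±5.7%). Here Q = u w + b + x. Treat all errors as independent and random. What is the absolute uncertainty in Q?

14.8

Let p = u·w = 152. δp/p = √((1·δu/u)² + (1·δw/w)²) = √(0.000225 + 0.00774) = 0.0893, so δp = 13.6.
Q = p + b + x: δQ = √(δp² + δb² + δx²) = √(184 + 0.692 + 35.1) = 14.8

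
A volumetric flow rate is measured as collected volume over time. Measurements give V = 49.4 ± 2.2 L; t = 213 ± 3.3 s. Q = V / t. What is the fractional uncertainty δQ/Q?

Relative error in a monomial: (δQ/Q)² = Σ (nᵢ · δxᵢ/xᵢ)².
  (1·δV/V)² = (1×0.0445)² = 0.00198;  (-1·δt/t)² = (-1×0.0155)² = 0.000240
δQ/Q = √(0.00222) = 0.0472

0.0472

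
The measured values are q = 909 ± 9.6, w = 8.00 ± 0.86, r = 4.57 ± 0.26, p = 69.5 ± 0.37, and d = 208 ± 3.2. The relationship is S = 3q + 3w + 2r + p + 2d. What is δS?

29.6

Sums and differences: (δS)² = Σ (cᵢ δxᵢ)².
  (3·δq)² = 829;  (3·δw)² = 6.66;  (2·δr)² = 0.270;  (δp)² = 0.137;  (2·δd)² = 41.0
δS = √(877) = 29.6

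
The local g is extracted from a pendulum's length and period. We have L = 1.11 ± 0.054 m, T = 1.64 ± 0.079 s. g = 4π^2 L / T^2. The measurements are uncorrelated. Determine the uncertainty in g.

Products/powers → add relative errors in quadrature, weighted by exponent:
  (1·δL/L)² = (1×0.0486)² = 0.00237;  (-2·δT/T)² = (-2×0.0482)² = 0.00928
δg/g = √(0.0116) = 0.108
g = 16.3 m/s^2, so δg = 0.108 × 16.3 = 1.76 m/s^2.

1.76 m/s^2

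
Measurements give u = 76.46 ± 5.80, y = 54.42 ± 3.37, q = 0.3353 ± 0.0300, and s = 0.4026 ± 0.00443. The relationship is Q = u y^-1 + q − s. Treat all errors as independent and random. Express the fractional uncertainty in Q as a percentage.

10.5%

Let p = u·y^-1 = 1.405. δp/p = √((1·δu/u)² + (-1·δy/y)²) = √(0.00575 + 0.00383) = 0.0979, so δp = 0.138.
Q = p + q − s: δQ = √(δp² + δq² + δs²) = √(0.0189 + 0.000900 + 1.96e-05) = 0.141
Q = 1.338, so δQ/Q = 0.141/1.338 = 0.105.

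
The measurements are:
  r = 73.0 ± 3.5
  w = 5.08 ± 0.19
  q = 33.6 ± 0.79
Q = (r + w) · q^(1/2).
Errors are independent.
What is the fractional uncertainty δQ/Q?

0.0464

Let u = r + w = 78.1. δu = √(δr² + δw²) = √(12.2 + 0.0361) = 3.51, so δu/u = 0.0449.
Q is then a monomial in u, q:
δQ/Q = √((δu/u)² + (½·δq/q)²) = √(0.00202 + 0.000138) = 0.0464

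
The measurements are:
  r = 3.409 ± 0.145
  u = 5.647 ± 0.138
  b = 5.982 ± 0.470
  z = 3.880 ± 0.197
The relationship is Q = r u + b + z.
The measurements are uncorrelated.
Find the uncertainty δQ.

Let p = r·u = 19.25. δp/p = √((1·δr/r)² + (1·δu/u)²) = √(0.00181 + 0.000597) = 0.0491, so δp = 0.944.
Q = p + b + z: δQ = √(δp² + δb² + δz²) = √(0.892 + 0.221 + 0.0388) = 1.07

1.07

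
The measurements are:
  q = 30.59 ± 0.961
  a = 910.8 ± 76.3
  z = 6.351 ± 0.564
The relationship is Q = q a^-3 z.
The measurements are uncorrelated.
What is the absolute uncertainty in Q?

6.9e-08

Relative error in a monomial: (δQ/Q)² = Σ (nᵢ · δxᵢ/xᵢ)².
  (1·δq/q)² = (1×0.0314)² = 0.000987;  (-3·δa/a)² = (-3×0.0838)² = 0.0632;  (1·δz/z)² = (1×0.0888)² = 0.00789
δQ/Q = √(0.0720) = 0.268
Q = 2.571e-07, so δQ = 0.268 × 2.571e-07 = 6.9e-08.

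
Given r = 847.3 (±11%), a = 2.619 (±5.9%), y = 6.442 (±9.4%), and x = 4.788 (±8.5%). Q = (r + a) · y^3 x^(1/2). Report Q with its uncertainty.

Let u = r + a = 849.9. δu = √(δr² + δa²) = √(8690 + 0.0239) = 93.2, so δu/u = 0.110.
Q is then a monomial in u, y, x:
δQ/Q = √((δu/u)² + (3·δy/y)² + (½·δx/x)²) = √(0.0120 + 0.0795 + 0.00181) = 0.306
Q = 497200, so δQ = 0.306 × 497200 = 1.52e+05.

(4.972 ± 1.52) × 10^5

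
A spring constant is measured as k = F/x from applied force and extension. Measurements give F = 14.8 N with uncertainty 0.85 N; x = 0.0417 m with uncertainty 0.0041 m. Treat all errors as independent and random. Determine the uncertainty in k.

Relative error in a monomial: (δk/k)² = Σ (nᵢ · δxᵢ/xᵢ)².
  (1·δF/F)² = (1×0.0574)² = 0.00330;  (-1·δx/x)² = (-1×0.0983)² = 0.00967
δk/k = √(0.0130) = 0.114
k = 355 N/m, so δk = 0.114 × 355 = 40.4 N/m.

40.4 N/m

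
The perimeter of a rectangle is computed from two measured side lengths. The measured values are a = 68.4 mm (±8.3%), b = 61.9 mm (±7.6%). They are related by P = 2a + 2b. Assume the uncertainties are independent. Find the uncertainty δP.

Sums and differences: (δP)² = Σ (cᵢ δxᵢ)².
  (2·δa)² = 129;  (2·δb)² = 88.5
δP = √(217) = 14.7 mm

14.7 mm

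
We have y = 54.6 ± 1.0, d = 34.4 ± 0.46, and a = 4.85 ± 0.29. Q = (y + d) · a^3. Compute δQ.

1830

Let u = y + d = 89.0. δu = √(δy² + δd²) = √(1.00 + 0.212) = 1.10, so δu/u = 0.0124.
Q is then a monomial in u, a:
δQ/Q = √((δu/u)² + (3·δa/a)²) = √(0.000153 + 0.0322) = 0.180
Q = 10200, so δQ = 0.180 × 10200 = 1830.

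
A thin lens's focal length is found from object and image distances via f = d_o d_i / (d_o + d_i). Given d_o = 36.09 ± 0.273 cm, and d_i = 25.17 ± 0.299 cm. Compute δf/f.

0.00766

∂f/∂d_o = (d_i/(d_o+d_i))² = 0.169;  ∂f/∂d_i = (d_o/(d_o+d_i))² = 0.347
δf = √((∂f/∂d_o · δd_o)² + (∂f/∂d_i · δd_i)²) = √(0.00212 + 0.0108) = 0.114 cm
f = 14.83 cm, so δf/f = 0.114/14.83 = 0.00766.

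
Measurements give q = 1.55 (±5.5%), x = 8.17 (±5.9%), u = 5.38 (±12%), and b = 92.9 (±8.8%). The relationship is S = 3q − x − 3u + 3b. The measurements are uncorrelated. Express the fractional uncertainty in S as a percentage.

Sums and differences: (δS)² = Σ (cᵢ δxᵢ)².
  (3·δq)² = 0.0654;  (δx)² = 0.232;  (3·δu)² = 3.75;  (3·δb)² = 602
δS = √(606) = 24.6
S = 259, so δS/S = 24.6/259 = 0.0950.

9.50%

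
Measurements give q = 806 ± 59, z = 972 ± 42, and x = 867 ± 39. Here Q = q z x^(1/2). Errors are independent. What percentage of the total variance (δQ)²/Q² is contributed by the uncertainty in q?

(δQ/Q)² = (1·δq/q)² + (1·δz/z)² + (½·δx/x)²
  q term: (1×0.0732)² = 0.00536
  z term: (1×0.0432)² = 0.00187
  x term: (0.5×0.0450)² = 0.000506
Total = 0.00773. Share from q = 0.00536/0.00773 = 0.693.

69.3%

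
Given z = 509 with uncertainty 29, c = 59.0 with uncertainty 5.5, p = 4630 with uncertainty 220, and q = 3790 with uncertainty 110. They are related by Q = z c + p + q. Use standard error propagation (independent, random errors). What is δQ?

3290

Let w = z·c = 30000. δw/w = √((1·δz/z)² + (1·δc/c)²) = √(0.00325 + 0.00869) = 0.109, so δw = 3280.
Q = w + p + q: δQ = √(δw² + δp² + δq²) = √(1.08e+07 + 48400 + 12100) = 3290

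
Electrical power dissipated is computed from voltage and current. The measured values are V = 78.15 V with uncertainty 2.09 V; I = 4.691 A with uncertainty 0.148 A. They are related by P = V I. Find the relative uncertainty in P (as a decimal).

0.0414

Relative error in a monomial: (δP/P)² = Σ (nᵢ · δxᵢ/xᵢ)².
  (1·δV/V)² = (1×0.0267)² = 0.000715;  (1·δI/I)² = (1×0.0315)² = 0.000995
δP/P = √(0.00171) = 0.0414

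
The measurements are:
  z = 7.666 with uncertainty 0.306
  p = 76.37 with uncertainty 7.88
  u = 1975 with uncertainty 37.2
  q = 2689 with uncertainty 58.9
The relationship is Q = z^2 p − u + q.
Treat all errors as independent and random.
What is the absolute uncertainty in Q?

590

Let w = z^2·p = 4488. δw/w = √((2·δz/z)² + (1·δp/p)²) = √(0.00637 + 0.0106) = 0.130, so δw = 586.
Q = w − u + q: δQ = √(δw² + δu² + δq²) = √(3.43e+05 + 1380 + 3470) = 590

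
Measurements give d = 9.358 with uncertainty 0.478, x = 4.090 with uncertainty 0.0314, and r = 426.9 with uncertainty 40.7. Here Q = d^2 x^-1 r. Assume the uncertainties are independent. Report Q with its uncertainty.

For a monomial Q ∝ d^2, x^-1, r, fractional errors add in quadrature:
  (2·δd/d)² = (2×0.0511)² = 0.0104;  (-1·δx/x)² = (-1×0.00768)² = 5.89e-05;  (1·δr/r)² = (1×0.0953)² = 0.00909
δQ/Q = √(0.0196) = 0.140
Q = 9140, so δQ = 0.140 × 9140 = 1280.

9140 ± 1280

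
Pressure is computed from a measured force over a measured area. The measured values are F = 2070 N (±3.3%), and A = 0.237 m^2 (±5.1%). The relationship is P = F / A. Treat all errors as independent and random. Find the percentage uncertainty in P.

Each factor contributes (exponent × relative error)² to (δP/P)²:
  (1·δF/F)² = (1×0.0330)² = 0.00109;  (-1·δA/A)² = (-1×0.0510)² = 0.00260
δP/P = √(0.00369) = 0.0607

6.07%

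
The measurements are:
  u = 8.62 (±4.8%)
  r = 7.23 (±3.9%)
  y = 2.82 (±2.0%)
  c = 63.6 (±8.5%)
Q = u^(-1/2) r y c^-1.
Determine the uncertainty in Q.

0.0108

Since Q is a product/quotient, work with relative uncertainties:
  (−½·δu/u)² = (-0.5×0.0480)² = 0.000576;  (1·δr/r)² = (1×0.0390)² = 0.00152;  (1·δy/y)² = (1×0.0200)² = 0.000400;  (-1·δc/c)² = (-1×0.0850)² = 0.00723
δQ/Q = √(0.00972) = 0.0986
Q = 0.109, so δQ = 0.0986 × 0.109 = 0.0108.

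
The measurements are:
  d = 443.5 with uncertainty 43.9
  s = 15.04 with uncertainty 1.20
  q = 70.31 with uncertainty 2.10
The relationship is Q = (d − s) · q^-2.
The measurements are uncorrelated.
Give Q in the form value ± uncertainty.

Let u = d − s = 428.5. δu = √(δd² + δs²) = √(1930 + 1.44) = 43.9, so δu/u = 0.102.
Q is then a monomial in u, q:
δQ/Q = √((δu/u)² + (-2·δq/q)²) = √(0.0105 + 0.00357) = 0.119
Q = 0.08667, so δQ = 0.119 × 0.08667 = 0.0103.

0.08667 ± 0.0103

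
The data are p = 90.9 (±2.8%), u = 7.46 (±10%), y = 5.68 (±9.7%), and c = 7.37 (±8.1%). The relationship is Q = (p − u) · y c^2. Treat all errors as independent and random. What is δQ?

Let w = p − u = 83.4. δw = √(δp² + δu²) = √(6.48 + 0.557) = 2.65, so δw/w = 0.0318.
Q is then a monomial in w, y, c:
δQ/Q = √((δw/w)² + (1·δy/y)² + (2·δc/c)²) = √(0.00101 + 0.00941 + 0.0262) = 0.191
Q = 25700, so δQ = 0.191 × 25700 = 4930.

4930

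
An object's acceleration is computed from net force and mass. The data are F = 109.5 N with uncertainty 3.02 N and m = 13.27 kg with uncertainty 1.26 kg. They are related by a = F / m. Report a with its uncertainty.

8.252 ± 0.816 m/s^2

Relative error in a monomial: (δa/a)² = Σ (nᵢ · δxᵢ/xᵢ)².
  (1·δF/F)² = (1×0.0276)² = 0.000761;  (-1·δm/m)² = (-1×0.0950)² = 0.00902
δa/a = √(0.00978) = 0.0989
a = 8.252 m/s^2, so δa = 0.0989 × 8.252 = 0.816 m/s^2.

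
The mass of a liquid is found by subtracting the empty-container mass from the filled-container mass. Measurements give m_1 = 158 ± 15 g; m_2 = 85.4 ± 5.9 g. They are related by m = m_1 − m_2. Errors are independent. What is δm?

16.1 g

Absolute uncertainties add in quadrature for a linear combination:
  (δm_1)² = 225;  (δm_2)² = 34.8
δm = √(260) = 16.1 g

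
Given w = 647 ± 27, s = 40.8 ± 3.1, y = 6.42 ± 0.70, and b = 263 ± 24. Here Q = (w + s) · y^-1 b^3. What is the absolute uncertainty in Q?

5.79e+08

Let u = w + s = 688. δu = √(δw² + δs²) = √(729 + 9.61) = 27.2, so δu/u = 0.0395.
Q is then a monomial in u, y, b:
δQ/Q = √((δu/u)² + (-1·δy/y)² + (3·δb/b)²) = √(0.00156 + 0.0119 + 0.0749) = 0.297
Q = 1.95e+09, so δQ = 0.297 × 1.95e+09 = 5.79e+08.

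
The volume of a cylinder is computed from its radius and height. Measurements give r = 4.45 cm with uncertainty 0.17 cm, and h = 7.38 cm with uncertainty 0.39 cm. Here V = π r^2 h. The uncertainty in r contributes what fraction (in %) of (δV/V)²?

67.6%

(δV/V)² = (2·δr/r)² + (1·δh/h)²
  r term: (2×0.0382)² = 0.00584
  h term: (1×0.0528)² = 0.00279
Total = 0.00863. Share from r = 0.00584/0.00863 = 0.676.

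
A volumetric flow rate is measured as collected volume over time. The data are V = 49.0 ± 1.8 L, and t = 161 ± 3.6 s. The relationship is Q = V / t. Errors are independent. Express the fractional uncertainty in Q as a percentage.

4.30%

Products/powers → add relative errors in quadrature, weighted by exponent:
  (1·δV/V)² = (1×0.0367)² = 0.00135;  (-1·δt/t)² = (-1×0.0224)² = 0.000500
δQ/Q = √(0.00185) = 0.0430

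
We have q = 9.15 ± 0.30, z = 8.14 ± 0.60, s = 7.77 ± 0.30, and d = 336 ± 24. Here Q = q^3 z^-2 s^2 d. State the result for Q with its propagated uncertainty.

(2.35 ± 0.483) × 10^5

Relative error in a monomial: (δQ/Q)² = Σ (nᵢ · δxᵢ/xᵢ)².
  (3·δq/q)² = (3×0.0328)² = 0.00967;  (-2·δz/z)² = (-2×0.0737)² = 0.0217;  (2·δs/s)² = (2×0.0386)² = 0.00596;  (1·δd/d)² = (1×0.0714)² = 0.00510
δQ/Q = √(0.0425) = 0.206
Q = 2.35e+05, so δQ = 0.206 × 2.35e+05 = 48300.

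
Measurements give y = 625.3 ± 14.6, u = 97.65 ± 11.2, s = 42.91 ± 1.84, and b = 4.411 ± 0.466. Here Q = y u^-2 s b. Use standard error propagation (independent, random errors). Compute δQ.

Products/powers → add relative errors in quadrature, weighted by exponent:
  (1·δy/y)² = (1×0.0233)² = 0.000545;  (-2·δu/u)² = (-2×0.115)² = 0.0526;  (1·δs/s)² = (1×0.0429)² = 0.00184;  (1·δb/b)² = (1×0.106)² = 0.0112
δQ/Q = √(0.0662) = 0.257
Q = 12.41, so δQ = 0.257 × 12.41 = 3.19.

3.19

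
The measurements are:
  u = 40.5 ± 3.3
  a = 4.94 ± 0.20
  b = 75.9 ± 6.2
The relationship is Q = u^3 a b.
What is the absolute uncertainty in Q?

6.5e+06

Products/powers → add relative errors in quadrature, weighted by exponent:
  (3·δu/u)² = (3×0.0815)² = 0.0598;  (1·δa/a)² = (1×0.0405)² = 0.00164;  (1·δb/b)² = (1×0.0817)² = 0.00667
δQ/Q = √(0.0681) = 0.261
Q = 2.49e+07, so δQ = 0.261 × 2.49e+07 = 6.5e+06.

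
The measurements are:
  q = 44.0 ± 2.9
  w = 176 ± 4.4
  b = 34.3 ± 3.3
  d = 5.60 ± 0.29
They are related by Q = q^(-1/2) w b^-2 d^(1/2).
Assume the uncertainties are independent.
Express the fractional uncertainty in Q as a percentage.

19.9%

For a monomial Q ∝ q^(-1/2), w, b^-2, d^(1/2), fractional errors add in quadrature:
  (−½·δq/q)² = (-0.5×0.0659)² = 0.00109;  (1·δw/w)² = (1×0.0250)² = 0.000625;  (-2·δb/b)² = (-2×0.0962)² = 0.0370;  (½·δd/d)² = (0.5×0.0518)² = 0.000670
δQ/Q = √(0.0394) = 0.199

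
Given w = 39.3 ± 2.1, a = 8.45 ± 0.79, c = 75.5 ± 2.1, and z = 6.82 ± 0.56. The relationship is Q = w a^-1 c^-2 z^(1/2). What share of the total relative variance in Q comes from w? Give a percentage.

17.4%

(δQ/Q)² = (1·δw/w)² + (-1·δa/a)² + (-2·δc/c)² + (½·δz/z)²
  w term: (1×0.0534)² = 0.00286
  a term: (-1×0.0935)² = 0.00874
  c term: (-2×0.0278)² = 0.00309
  z term: (0.5×0.0821)² = 0.00169
Total = 0.0164. Share from w = 0.00286/0.0164 = 0.174.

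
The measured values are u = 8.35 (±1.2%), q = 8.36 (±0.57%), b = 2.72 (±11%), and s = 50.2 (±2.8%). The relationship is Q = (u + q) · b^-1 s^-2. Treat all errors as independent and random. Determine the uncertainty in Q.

Let w = u + q = 16.7. δw = √(δu² + δq²) = √(0.0100 + 0.00227) = 0.111, so δw/w = 0.00664.
Q is then a monomial in w, b, s:
δQ/Q = √((δw/w)² + (-1·δb/b)² + (-2·δs/s)²) = √(4.41e-05 + 0.0121 + 0.00314) = 0.124
Q = 0.00244, so δQ = 0.124 × 0.00244 = 0.000301.

0.000301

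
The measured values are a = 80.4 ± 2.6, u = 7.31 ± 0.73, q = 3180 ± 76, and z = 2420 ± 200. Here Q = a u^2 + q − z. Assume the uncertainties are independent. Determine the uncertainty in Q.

Let p = a·u^2 = 4300. δp/p = √((1·δa/a)² + (2·δu/u)²) = √(0.00105 + 0.0399) = 0.202, so δp = 869.
Q = p + q − z: δQ = √(δp² + δq² + δz²) = √(7.56e+05 + 5780 + 40000) = 895

895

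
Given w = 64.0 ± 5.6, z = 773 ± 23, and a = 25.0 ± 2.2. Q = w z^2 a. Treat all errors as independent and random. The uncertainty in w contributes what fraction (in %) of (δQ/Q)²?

40.4%

(δQ/Q)² = (1·δw/w)² + (2·δz/z)² + (1·δa/a)²
  w term: (1×0.0875)² = 0.00766
  z term: (2×0.0298)² = 0.00354
  a term: (1×0.0880)² = 0.00774
Total = 0.0189. Share from w = 0.00766/0.0189 = 0.404.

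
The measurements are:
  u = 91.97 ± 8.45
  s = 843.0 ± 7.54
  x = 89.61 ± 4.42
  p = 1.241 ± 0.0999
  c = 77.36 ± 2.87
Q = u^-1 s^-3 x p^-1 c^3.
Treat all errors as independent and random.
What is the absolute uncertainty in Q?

0.000106

Relative error in a monomial: (δQ/Q)² = Σ (nᵢ · δxᵢ/xᵢ)².
  (-1·δu/u)² = (-1×0.0919)² = 0.00844;  (-3·δs/s)² = (-3×0.00894)² = 0.000720;  (1·δx/x)² = (1×0.0493)² = 0.00243;  (-1·δp/p)² = (-1×0.0805)² = 0.00648;  (3·δc/c)² = (3×0.0371)² = 0.0124
δQ/Q = √(0.0305) = 0.175
Q = 0.0006067, so δQ = 0.175 × 0.0006067 = 0.000106.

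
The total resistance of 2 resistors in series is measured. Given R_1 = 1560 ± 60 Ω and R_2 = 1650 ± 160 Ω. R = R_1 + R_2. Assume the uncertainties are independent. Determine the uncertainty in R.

171 Ω

Each term contributes (cᵢ δxᵢ)² to (δR)²:
  (δR_1)² = 3600;  (δR_2)² = 25600
δR = √(29200) = 171 Ω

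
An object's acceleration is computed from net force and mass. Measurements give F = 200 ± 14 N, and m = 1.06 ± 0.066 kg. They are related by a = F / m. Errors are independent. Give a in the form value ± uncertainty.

Relative error in a monomial: (δa/a)² = Σ (nᵢ · δxᵢ/xᵢ)².
  (1·δF/F)² = (1×0.0700)² = 0.00490;  (-1·δm/m)² = (-1×0.0623)² = 0.00388
δa/a = √(0.00878) = 0.0937
a = 189 m/s^2, so δa = 0.0937 × 189 = 17.7 m/s^2.

189 ± 17.7 m/s^2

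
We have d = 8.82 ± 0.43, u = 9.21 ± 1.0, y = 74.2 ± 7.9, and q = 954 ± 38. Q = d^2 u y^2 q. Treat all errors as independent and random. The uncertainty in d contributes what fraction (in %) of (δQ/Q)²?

13.9%

(δQ/Q)² = (2·δd/d)² + (1·δu/u)² + (2·δy/y)² + (1·δq/q)²
  d term: (2×0.0488)² = 0.00951
  u term: (1×0.109)² = 0.0118
  y term: (2×0.106)² = 0.0453
  q term: (1×0.0398)² = 0.00159
Total = 0.0682. Share from d = 0.00951/0.0682 = 0.139.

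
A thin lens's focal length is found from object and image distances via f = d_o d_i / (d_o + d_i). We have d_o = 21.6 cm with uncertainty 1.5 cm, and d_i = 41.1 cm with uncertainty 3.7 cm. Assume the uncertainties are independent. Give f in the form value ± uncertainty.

∂f/∂d_o = (d_i/(d_o+d_i))² = 0.430;  ∂f/∂d_i = (d_o/(d_o+d_i))² = 0.119
δf = √((∂f/∂d_o · δd_o)² + (∂f/∂d_i · δd_i)²) = √(0.415 + 0.193) = 0.780 cm
f = 14.2 cm.

14.2 ± 0.780 cm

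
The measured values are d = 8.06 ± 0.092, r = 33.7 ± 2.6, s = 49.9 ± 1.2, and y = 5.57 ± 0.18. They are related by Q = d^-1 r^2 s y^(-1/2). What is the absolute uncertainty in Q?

Since Q is a product/quotient, work with relative uncertainties:
  (-1·δd/d)² = (-1×0.0114)² = 0.000130;  (2·δr/r)² = (2×0.0772)² = 0.0238;  (1·δs/s)² = (1×0.0240)² = 0.000578;  (−½·δy/y)² = (-0.5×0.0323)² = 0.000261
δQ/Q = √(0.0248) = 0.157
Q = 2980, so δQ = 0.157 × 2980 = 469.

469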